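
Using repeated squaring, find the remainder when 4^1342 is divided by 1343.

50

4^1 ≡ 4 (mod 1343)
4^2 ≡ 4^2 = 16 ≡ 16 (mod 1343)
4^4 ≡ 16^2 = 256 ≡ 256 (mod 1343)
4^8 ≡ 256^2 = 65536 ≡ 1072 (mod 1343)
4^16 ≡ 1072^2 = 1149184 ≡ 919 (mod 1343)
4^32 ≡ 919^2 = 844561 ≡ 1157 (mod 1343)
4^64 ≡ 1157^2 = 1338649 ≡ 1021 (mod 1343)
4^128 ≡ 1021^2 = 1042441 ≡ 273 (mod 1343)
4^256 ≡ 273^2 = 74529 ≡ 664 (mod 1343)
4^512 ≡ 664^2 = 440896 ≡ 392 (mod 1343)
4^1024 ≡ 392^2 = 153664 ≡ 562 (mod 1343)
1342 = 1024 + 256 + 32 + 16 + 8 + 4 + 2 in binary powers of 2.
So 4^1342 ≡ 562 · 664 · 1157 · 919 · 1072 · 256 · 16 ≡ 50 (mod 1343).
Since 50 ≠ 1, base 4 is a Fermat witness: 1343 is composite.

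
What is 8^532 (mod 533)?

469

8^1 ≡ 8 (mod 533)
8^2 ≡ 8^2 = 64 ≡ 64 (mod 533)
8^4 ≡ 64^2 = 4096 ≡ 365 (mod 533)
8^8 ≡ 365^2 = 133225 ≡ 508 (mod 533)
8^16 ≡ 508^2 = 258064 ≡ 92 (mod 533)
8^32 ≡ 92^2 = 8464 ≡ 469 (mod 533)
8^64 ≡ 469^2 = 219961 ≡ 365 (mod 533)
8^128 ≡ 365^2 = 133225 ≡ 508 (mod 533)
8^256 ≡ 508^2 = 258064 ≡ 92 (mod 533)
8^512 ≡ 92^2 = 8464 ≡ 469 (mod 533)
532 = 512 + 16 + 4 in binary powers of 2.
So 8^532 ≡ 469 · 92 · 365 ≡ 469 (mod 533).
Since 469 ≠ 1, base 8 is a Fermat witness: 533 is composite.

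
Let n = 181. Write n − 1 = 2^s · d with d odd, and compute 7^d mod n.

181 − 1 = 180 = 2^2 · 45, so d = 45.
7^1 ≡ 7 (mod 181)
7^2 ≡ 7^2 = 49 ≡ 49 (mod 181)
7^4 ≡ 49^2 = 2401 ≡ 48 (mod 181)
7^8 ≡ 48^2 = 2304 ≡ 132 (mod 181)
7^16 ≡ 132^2 = 17424 ≡ 48 (mod 181)
7^32 ≡ 48^2 = 2304 ≡ 132 (mod 181)
45 = 32 + 8 + 4 + 1 in binary powers of 2.
So 7^45 ≡ 132 · 132 · 48 · 7 ≡ 19 (mod 181).
Squaring chain: 19 → 180; reaches −1, so base 7 does not prove 181 composite.

19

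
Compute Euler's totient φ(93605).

Factor: 93605 = 5 · 97 · 193.
φ(93605) = (5−1) · (97−1) · (193−1) = 4 · 96 · 192 = 73728.

73728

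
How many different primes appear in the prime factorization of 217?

2

217 = 7 · 31
217 = 7 · 31, which has 2 distinct prime factors.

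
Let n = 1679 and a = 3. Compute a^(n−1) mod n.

430

3^1 ≡ 3 (mod 1679)
3^2 ≡ 3^2 = 9 ≡ 9 (mod 1679)
3^4 ≡ 9^2 = 81 ≡ 81 (mod 1679)
3^8 ≡ 81^2 = 6561 ≡ 1524 (mod 1679)
3^16 ≡ 1524^2 = 2322576 ≡ 519 (mod 1679)
3^32 ≡ 519^2 = 269361 ≡ 721 (mod 1679)
3^64 ≡ 721^2 = 519841 ≡ 1030 (mod 1679)
3^128 ≡ 1030^2 = 1060900 ≡ 1451 (mod 1679)
3^256 ≡ 1451^2 = 2105401 ≡ 1614 (mod 1679)
3^512 ≡ 1614^2 = 2604996 ≡ 867 (mod 1679)
3^1024 ≡ 867^2 = 751689 ≡ 1176 (mod 1679)
1678 = 1024 + 512 + 128 + 8 + 4 + 2 in binary powers of 2.
So 3^1678 ≡ 1176 · 867 · 1451 · 1524 · 81 · 9 ≡ 430 (mod 1679).
Since 430 ≠ 1, base 3 is a Fermat witness: 1679 is composite.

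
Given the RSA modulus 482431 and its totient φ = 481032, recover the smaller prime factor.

613

φ(n) = (p−1)(q−1) = n − (p+q) + 1, so p + q = 482431 − 481032 + 1 = 1400.
p and q are the roots of t² − 1400t + 482431 = 0.
Discriminant: 1400² − 4·482431 = 1960000 − 1929724 = 30276; √30276 = 174.
q = (1400 − 174)/2 = 613, p = (1400 + 174)/2 = 787.
Check: 613 · 787 = 482431.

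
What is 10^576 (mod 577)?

1

10^1 ≡ 10 (mod 577)
10^2 ≡ 10^2 = 100 ≡ 100 (mod 577)
10^4 ≡ 100^2 = 10000 ≡ 191 (mod 577)
10^8 ≡ 191^2 = 36481 ≡ 130 (mod 577)
10^16 ≡ 130^2 = 16900 ≡ 167 (mod 577)
10^32 ≡ 167^2 = 27889 ≡ 193 (mod 577)
10^64 ≡ 193^2 = 37249 ≡ 321 (mod 577)
10^128 ≡ 321^2 = 103041 ≡ 335 (mod 577)
10^256 ≡ 335^2 = 112225 ≡ 287 (mod 577)
10^512 ≡ 287^2 = 82369 ≡ 435 (mod 577)
576 = 512 + 64 in binary powers of 2.
So 10^576 ≡ 435 · 321 ≡ 1 (mod 577).
Since the result is 1, base 10 gives no evidence that 577 is composite.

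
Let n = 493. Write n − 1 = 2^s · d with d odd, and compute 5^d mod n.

419

493 − 1 = 492 = 2^2 · 123, so d = 123.
5^1 ≡ 5 (mod 493)
5^2 ≡ 5^2 = 25 ≡ 25 (mod 493)
5^4 ≡ 25^2 = 625 ≡ 132 (mod 493)
5^8 ≡ 132^2 = 17424 ≡ 169 (mod 493)
5^16 ≡ 169^2 = 28561 ≡ 460 (mod 493)
5^32 ≡ 460^2 = 211600 ≡ 103 (mod 493)
5^64 ≡ 103^2 = 10609 ≡ 256 (mod 493)
123 = 64 + 32 + 16 + 8 + 2 + 1 in binary powers of 2.
So 5^123 ≡ 256 · 103 · 460 · 169 · 25 · 5 ≡ 419 (mod 493).
Squaring chain: 419 → 53; never reaches −1, so base 5 is a Miller–Rabin witness that 493 is composite.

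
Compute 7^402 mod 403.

7^1 ≡ 7 (mod 403)
7^2 ≡ 7^2 = 49 ≡ 49 (mod 403)
7^4 ≡ 49^2 = 2401 ≡ 386 (mod 403)
7^8 ≡ 386^2 = 148996 ≡ 289 (mod 403)
7^16 ≡ 289^2 = 83521 ≡ 100 (mod 403)
7^32 ≡ 100^2 = 10000 ≡ 328 (mod 403)
7^64 ≡ 328^2 = 107584 ≡ 386 (mod 403)
7^128 ≡ 386^2 = 148996 ≡ 289 (mod 403)
7^256 ≡ 289^2 = 83521 ≡ 100 (mod 403)
402 = 256 + 128 + 16 + 2 in binary powers of 2.
So 7^402 ≡ 100 · 289 · 100 · 49 ≡ 233 (mod 403).
Since 233 ≠ 1, base 7 is a Fermat witness: 403 is composite.

233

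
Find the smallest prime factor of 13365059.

13365059 is odd.
Digit sum 32, not divisible by 3.
Ends in 9: not divisible by 5.
7: 13365059 = 7·1909294 + 1
11: 13365059 = 11·1215005 + 4
13: 13365059 = 13·1028081 + 6
17: 13365059 = 17·786179 + 16
19: 13365059 = 19·703424 + 3
23: 13365059 = 23·581089 + 12
29: 13365059 = 29·460864 + 3
31: 13365059 = 31·431130 + 29
37: 13365059 = 37·361217 + 30
41: 13365059 = 41·325977 + 2
43: 13365059 = 43·310815 + 14
47: 13365059 = 47·284362 + 45
53: 13365059 = 53·252170 + 49
59: 13365059 = 59·226526 + 25
61: 13365059 = 61·219099 + 20
67: 13365059 = 67·199478 + 33
71: 13365059 = 71·188240 + 19
73: 13365059 = 73·183083

73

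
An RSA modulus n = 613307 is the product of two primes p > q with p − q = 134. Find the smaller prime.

Since p = q + 134, we have 613307 = q(q + 134), so q² + 134q − 613307 = 0.
Discriminant: 134² + 4·613307 = 17956 + 2453228 = 2471184; √2471184 = 1572.
q = (−134 + 1572)/2 = 719, and p = q + 134 = 853.
Check: 719 · 853 = 613307.

719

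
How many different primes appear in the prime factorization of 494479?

494479 = 17^2 · 1711
1711 = 29 · 59
494479 = 17^2 · 29 · 59, which has 3 distinct prime factors.

3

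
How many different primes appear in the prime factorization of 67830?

67830 = 2 · 33915
33915 = 3 · 11305
11305 = 5 · 2261
2261 = 7 · 323
323 = 17 · 19
67830 = 2 · 3 · 5 · 7 · 17 · 19, which has 6 distinct prime factors.

6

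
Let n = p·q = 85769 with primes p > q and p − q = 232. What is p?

Since p = q + 232, we have 85769 = q(q + 232), so q² + 232q − 85769 = 0.
Discriminant: 232² + 4·85769 = 53824 + 343076 = 396900; √396900 = 630.
q = (−232 + 630)/2 = 199, and p = q + 232 = 431.
Check: 199 · 431 = 85769.

431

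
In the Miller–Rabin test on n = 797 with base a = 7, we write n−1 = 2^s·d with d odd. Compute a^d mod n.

797 − 1 = 796 = 2^2 · 199, so d = 199.
7^1 ≡ 7 (mod 797)
7^2 ≡ 7^2 = 49 ≡ 49 (mod 797)
7^4 ≡ 49^2 = 2401 ≡ 10 (mod 797)
7^8 ≡ 10^2 = 100 ≡ 100 (mod 797)
7^16 ≡ 100^2 = 10000 ≡ 436 (mod 797)
7^32 ≡ 436^2 = 190096 ≡ 410 (mod 797)
7^64 ≡ 410^2 = 168100 ≡ 730 (mod 797)
7^128 ≡ 730^2 = 532900 ≡ 504 (mod 797)
199 = 128 + 64 + 4 + 2 + 1 in binary powers of 2.
So 7^199 ≡ 504 · 730 · 10 · 49 · 7 ≡ 582 (mod 797).
Squaring chain: 582 → 796; reaches −1, so base 7 does not prove 797 composite.

582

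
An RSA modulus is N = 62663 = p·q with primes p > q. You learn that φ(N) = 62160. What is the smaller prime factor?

223

φ(n) = (p−1)(q−1) = n − (p+q) + 1, so p + q = 62663 − 62160 + 1 = 504.
p and q are the roots of t² − 504t + 62663 = 0.
Discriminant: 504² − 4·62663 = 254016 − 250652 = 3364; √3364 = 58.
q = (504 − 58)/2 = 223, p = (504 + 58)/2 = 281.
Check: 223 · 281 = 62663.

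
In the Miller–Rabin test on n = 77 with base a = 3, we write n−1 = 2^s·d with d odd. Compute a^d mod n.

77 − 1 = 76 = 2^2 · 19, so d = 19.
3^1 ≡ 3 (mod 77)
3^2 ≡ 3^2 = 9 ≡ 9 (mod 77)
3^4 ≡ 9^2 = 81 ≡ 4 (mod 77)
3^8 ≡ 4^2 = 16 ≡ 16 (mod 77)
3^16 ≡ 16^2 = 256 ≡ 25 (mod 77)
19 = 16 + 2 + 1 in binary powers of 2.
So 3^19 ≡ 25 · 9 · 3 ≡ 59 (mod 77).
Squaring chain: 59 → 16; never reaches −1, so base 3 is a Miller–Rabin witness that 77 is composite.

59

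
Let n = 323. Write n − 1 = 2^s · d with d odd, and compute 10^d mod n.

323 − 1 = 322 = 2^1 · 161, so d = 161.
10^1 ≡ 10 (mod 323)
10^2 ≡ 10^2 = 100 ≡ 100 (mod 323)
10^4 ≡ 100^2 = 10000 ≡ 310 (mod 323)
10^8 ≡ 310^2 = 96100 ≡ 169 (mod 323)
10^16 ≡ 169^2 = 28561 ≡ 137 (mod 323)
10^32 ≡ 137^2 = 18769 ≡ 35 (mod 323)
10^64 ≡ 35^2 = 1225 ≡ 256 (mod 323)
10^128 ≡ 256^2 = 65536 ≡ 290 (mod 323)
161 = 128 + 32 + 1 in binary powers of 2.
So 10^161 ≡ 290 · 35 · 10 ≡ 78 (mod 323).
Squaring chain: 78; never reaches −1, so base 10 is a Miller–Rabin witness that 323 is composite.

78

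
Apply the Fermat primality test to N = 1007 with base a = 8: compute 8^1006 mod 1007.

163

8^1 ≡ 8 (mod 1007)
8^2 ≡ 8^2 = 64 ≡ 64 (mod 1007)
8^4 ≡ 64^2 = 4096 ≡ 68 (mod 1007)
8^8 ≡ 68^2 = 4624 ≡ 596 (mod 1007)
8^16 ≡ 596^2 = 355216 ≡ 752 (mod 1007)
8^32 ≡ 752^2 = 565504 ≡ 577 (mod 1007)
8^64 ≡ 577^2 = 332929 ≡ 619 (mod 1007)
8^128 ≡ 619^2 = 383161 ≡ 501 (mod 1007)
8^256 ≡ 501^2 = 251001 ≡ 258 (mod 1007)
8^512 ≡ 258^2 = 66564 ≡ 102 (mod 1007)
1006 = 512 + 256 + 128 + 64 + 32 + 8 + 4 + 2 in binary powers of 2.
So 8^1006 ≡ 102 · 258 · 501 · 619 · 577 · 596 · 68 · 64 ≡ 163 (mod 1007).
Since 163 ≠ 1, base 8 is a Fermat witness: 1007 is composite.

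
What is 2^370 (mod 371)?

2^1 ≡ 2 (mod 371)
2^2 ≡ 2^2 = 4 ≡ 4 (mod 371)
2^4 ≡ 4^2 = 16 ≡ 16 (mod 371)
2^8 ≡ 16^2 = 256 ≡ 256 (mod 371)
2^16 ≡ 256^2 = 65536 ≡ 240 (mod 371)
2^32 ≡ 240^2 = 57600 ≡ 95 (mod 371)
2^64 ≡ 95^2 = 9025 ≡ 121 (mod 371)
2^128 ≡ 121^2 = 14641 ≡ 172 (mod 371)
2^256 ≡ 172^2 = 29584 ≡ 275 (mod 371)
370 = 256 + 64 + 32 + 16 + 2 in binary powers of 2.
So 2^370 ≡ 275 · 121 · 95 · 240 · 4 ≡ 170 (mod 371).
Since 170 ≠ 1, base 2 is a Fermat witness: 371 is composite.

170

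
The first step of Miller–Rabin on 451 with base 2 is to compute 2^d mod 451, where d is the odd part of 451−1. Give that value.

451 − 1 = 450 = 2^1 · 225, so d = 225.
2^1 ≡ 2 (mod 451)
2^2 ≡ 2^2 = 4 ≡ 4 (mod 451)
2^4 ≡ 4^2 = 16 ≡ 16 (mod 451)
2^8 ≡ 16^2 = 256 ≡ 256 (mod 451)
2^16 ≡ 256^2 = 65536 ≡ 141 (mod 451)
2^32 ≡ 141^2 = 19881 ≡ 37 (mod 451)
2^64 ≡ 37^2 = 1369 ≡ 16 (mod 451)
2^128 ≡ 16^2 = 256 ≡ 256 (mod 451)
225 = 128 + 64 + 32 + 1 in binary powers of 2.
So 2^225 ≡ 256 · 16 · 37 · 2 ≡ 32 (mod 451).
Squaring chain: 32; never reaches −1, so base 2 is a Miller–Rabin witness that 451 is composite.

32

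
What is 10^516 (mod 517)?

10^1 ≡ 10 (mod 517)
10^2 ≡ 10^2 = 100 ≡ 100 (mod 517)
10^4 ≡ 100^2 = 10000 ≡ 177 (mod 517)
10^8 ≡ 177^2 = 31329 ≡ 309 (mod 517)
10^16 ≡ 309^2 = 95481 ≡ 353 (mod 517)
10^32 ≡ 353^2 = 124609 ≡ 12 (mod 517)
10^64 ≡ 12^2 = 144 ≡ 144 (mod 517)
10^128 ≡ 144^2 = 20736 ≡ 56 (mod 517)
10^256 ≡ 56^2 = 3136 ≡ 34 (mod 517)
10^512 ≡ 34^2 = 1156 ≡ 122 (mod 517)
516 = 512 + 4 in binary powers of 2.
So 10^516 ≡ 122 · 177 ≡ 397 (mod 517).
Since 397 ≠ 1, base 10 is a Fermat witness: 517 is composite.

397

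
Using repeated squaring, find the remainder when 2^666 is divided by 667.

2^1 ≡ 2 (mod 667)
2^2 ≡ 2^2 = 4 ≡ 4 (mod 667)
2^4 ≡ 4^2 = 16 ≡ 16 (mod 667)
2^8 ≡ 16^2 = 256 ≡ 256 (mod 667)
2^16 ≡ 256^2 = 65536 ≡ 170 (mod 667)
2^32 ≡ 170^2 = 28900 ≡ 219 (mod 667)
2^64 ≡ 219^2 = 47961 ≡ 604 (mod 667)
2^128 ≡ 604^2 = 364816 ≡ 634 (mod 667)
2^256 ≡ 634^2 = 401956 ≡ 422 (mod 667)
2^512 ≡ 422^2 = 178084 ≡ 662 (mod 667)
666 = 512 + 128 + 16 + 8 + 2 in binary powers of 2.
So 2^666 ≡ 662 · 634 · 170 · 256 · 4 ≡ 179 (mod 667).
Since 179 ≠ 1, base 2 is a Fermat witness: 667 is composite.

179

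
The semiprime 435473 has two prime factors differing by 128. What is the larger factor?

Since p = q + 128, we have 435473 = q(q + 128), so q² + 128q − 435473 = 0.
Discriminant: 128² + 4·435473 = 16384 + 1741892 = 1758276; √1758276 = 1326.
q = (−128 + 1326)/2 = 599, and p = q + 128 = 727.
Check: 599 · 727 = 435473.

727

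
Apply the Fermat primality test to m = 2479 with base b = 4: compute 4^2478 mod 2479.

4^1 ≡ 4 (mod 2479)
4^2 ≡ 4^2 = 16 ≡ 16 (mod 2479)
4^4 ≡ 16^2 = 256 ≡ 256 (mod 2479)
4^8 ≡ 256^2 = 65536 ≡ 1082 (mod 2479)
4^16 ≡ 1082^2 = 1170724 ≡ 636 (mod 2479)
4^32 ≡ 636^2 = 404496 ≡ 419 (mod 2479)
4^64 ≡ 419^2 = 175561 ≡ 2031 (mod 2479)
4^128 ≡ 2031^2 = 4124961 ≡ 2384 (mod 2479)
4^256 ≡ 2384^2 = 5683456 ≡ 1588 (mod 2479)
4^512 ≡ 1588^2 = 2521744 ≡ 601 (mod 2479)
4^1024 ≡ 601^2 = 361201 ≡ 1746 (mod 2479)
4^2048 ≡ 1746^2 = 3048516 ≡ 1825 (mod 2479)
2478 = 2048 + 256 + 128 + 32 + 8 + 4 + 2 in binary powers of 2.
So 4^2478 ≡ 1825 · 1588 · 2384 · 419 · 1082 · 256 · 16 ≡ 935 (mod 2479).
Since 935 ≠ 1, base 4 is a Fermat witness: 2479 is composite.

935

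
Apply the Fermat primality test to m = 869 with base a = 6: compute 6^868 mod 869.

6^1 ≡ 6 (mod 869)
6^2 ≡ 6^2 = 36 ≡ 36 (mod 869)
6^4 ≡ 36^2 = 1296 ≡ 427 (mod 869)
6^8 ≡ 427^2 = 182329 ≡ 708 (mod 869)
6^16 ≡ 708^2 = 501264 ≡ 720 (mod 869)
6^32 ≡ 720^2 = 518400 ≡ 476 (mod 869)
6^64 ≡ 476^2 = 226576 ≡ 636 (mod 869)
6^128 ≡ 636^2 = 404496 ≡ 411 (mod 869)
6^256 ≡ 411^2 = 168921 ≡ 335 (mod 869)
6^512 ≡ 335^2 = 112225 ≡ 124 (mod 869)
868 = 512 + 256 + 64 + 32 + 4 in binary powers of 2.
So 6^868 ≡ 124 · 335 · 636 · 476 · 427 ≡ 840 (mod 869).
Since 840 ≠ 1, base 6 is a Fermat witness: 869 is composite.

840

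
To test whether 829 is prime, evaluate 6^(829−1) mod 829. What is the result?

1

6^1 ≡ 6 (mod 829)
6^2 ≡ 6^2 = 36 ≡ 36 (mod 829)
6^4 ≡ 36^2 = 1296 ≡ 467 (mod 829)
6^8 ≡ 467^2 = 218089 ≡ 62 (mod 829)
6^16 ≡ 62^2 = 3844 ≡ 528 (mod 829)
6^32 ≡ 528^2 = 278784 ≡ 240 (mod 829)
6^64 ≡ 240^2 = 57600 ≡ 399 (mod 829)
6^128 ≡ 399^2 = 159201 ≡ 33 (mod 829)
6^256 ≡ 33^2 = 1089 ≡ 260 (mod 829)
6^512 ≡ 260^2 = 67600 ≡ 451 (mod 829)
828 = 512 + 256 + 32 + 16 + 8 + 4 in binary powers of 2.
So 6^828 ≡ 451 · 260 · 240 · 528 · 62 · 467 ≡ 1 (mod 829).
Since the result is 1, base 6 gives no evidence that 829 is composite.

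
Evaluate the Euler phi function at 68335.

53664

Factor: 68335 = 5 · 79 · 173.
φ(68335) = (5−1) · (79−1) · (173−1) = 4 · 78 · 172 = 53664.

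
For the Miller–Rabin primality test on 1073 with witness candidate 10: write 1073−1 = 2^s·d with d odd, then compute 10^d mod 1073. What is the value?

1073 − 1 = 1072 = 2^4 · 67, so d = 67.
10^1 ≡ 10 (mod 1073)
10^2 ≡ 10^2 = 100 ≡ 100 (mod 1073)
10^4 ≡ 100^2 = 10000 ≡ 343 (mod 1073)
10^8 ≡ 343^2 = 117649 ≡ 692 (mod 1073)
10^16 ≡ 692^2 = 478864 ≡ 306 (mod 1073)
10^32 ≡ 306^2 = 93636 ≡ 285 (mod 1073)
10^64 ≡ 285^2 = 81225 ≡ 750 (mod 1073)
67 = 64 + 2 + 1 in binary powers of 2.
So 10^67 ≡ 750 · 100 · 10 ≡ 1046 (mod 1073).
Squaring chain: 1046 → 729 → 306 → 285; never reaches −1, so base 10 is a Miller–Rabin witness that 1073 is composite.

1046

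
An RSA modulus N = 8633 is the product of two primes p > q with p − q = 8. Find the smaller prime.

Since p = q + 8, we have 8633 = q(q + 8), so q² + 8q − 8633 = 0.
Discriminant: 8² + 4·8633 = 64 + 34532 = 34596; √34596 = 186.
q = (−8 + 186)/2 = 89, and p = q + 8 = 97.
Check: 89 · 97 = 8633.

89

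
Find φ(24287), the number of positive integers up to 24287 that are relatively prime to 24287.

Factor: 24287 = 149 · 163.
φ(24287) = (149−1) · (163−1) = 148 · 162 = 23976.

23976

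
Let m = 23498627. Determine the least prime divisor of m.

23498627 is odd.
Digit sum 41, not divisible by 3.
Ends in 7: not divisible by 5.
7: 23498627 = 7·3356946 + 5
11: 23498627 = 11·2136238 + 9
13: 23498627 = 13·1807586 + 9
17: 23498627 = 17·1382272 + 3
19: 23498627 = 19·1236769 + 16
23: 23498627 = 23·1021679 + 10
29: 23498627 = 29·810297 + 14
31: 23498627 = 31·758020 + 7
37: 23498627 = 37·635098 + 1
41: 23498627 = 41·573137 + 10
43: 23498627 = 43·546479 + 30
47: 23498627 = 47·499970 + 37
53: 23498627 = 53·443370 + 17
59: 23498627 = 59·398281 + 48
61: 23498627 = 61·385223 + 24
67: 23498627 = 67·350725 + 52
71: 23498627 = 71·330966 + 41
73: 23498627 = 73·321899

73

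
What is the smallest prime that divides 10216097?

61

10216097 is odd.
Digit sum 26, not divisible by 3.
Ends in 7: not divisible by 5.
7: 10216097 = 7·1459442 + 3
11: 10216097 = 11·928736 + 1
13: 10216097 = 13·785853 + 8
17: 10216097 = 17·600946 + 15
19: 10216097 = 19·537689 + 6
23: 10216097 = 23·444178 + 3
29: 10216097 = 29·352279 + 6
31: 10216097 = 31·329551 + 16
37: 10216097 = 37·276110 + 27
41: 10216097 = 41·249173 + 4
43: 10216097 = 43·237583 + 28
47: 10216097 = 47·217363 + 36
53: 10216097 = 53·192756 + 29
59: 10216097 = 59·173154 + 11
61: 10216097 = 61·167477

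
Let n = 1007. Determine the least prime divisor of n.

19

1007 is odd.
Digit sum 8, not divisible by 3.
Ends in 7: not divisible by 5.
7: 1007 = 7·143 + 6
11: 1007 = 11·91 + 6
13: 1007 = 13·77 + 6
17: 1007 = 17·59 + 4
19: 1007 = 19·53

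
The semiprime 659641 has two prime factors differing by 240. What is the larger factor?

Since p = q + 240, we have 659641 = q(q + 240), so q² + 240q − 659641 = 0.
Discriminant: 240² + 4·659641 = 57600 + 2638564 = 2696164; √2696164 = 1642.
q = (−240 + 1642)/2 = 701, and p = q + 240 = 941.
Check: 701 · 941 = 659641.

941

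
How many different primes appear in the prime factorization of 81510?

6

81510 = 2 · 40755
40755 = 3 · 13585
13585 = 5 · 2717
2717 = 11 · 247
247 = 13 · 19
81510 = 2 · 3 · 5 · 11 · 13 · 19, which has 6 distinct prime factors.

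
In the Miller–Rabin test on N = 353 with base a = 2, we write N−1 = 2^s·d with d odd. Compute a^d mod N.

283

353 − 1 = 352 = 2^5 · 11, so d = 11.
2^1 ≡ 2 (mod 353)
2^2 ≡ 2^2 = 4 ≡ 4 (mod 353)
2^4 ≡ 4^2 = 16 ≡ 16 (mod 353)
2^8 ≡ 16^2 = 256 ≡ 256 (mod 353)
11 = 8 + 2 + 1 in binary powers of 2.
So 2^11 ≡ 256 · 4 · 2 ≡ 283 (mod 353).
Squaring chain: 283 → 311 → 352 → 1 → 1; reaches −1, so base 2 does not prove 353 composite.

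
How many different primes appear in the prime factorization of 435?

435 = 3 · 145
145 = 5 · 29
435 = 3 · 5 · 29, which has 3 distinct prime factors.

3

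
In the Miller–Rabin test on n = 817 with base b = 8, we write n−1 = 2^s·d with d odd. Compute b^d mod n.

817 − 1 = 816 = 2^4 · 51, so d = 51.
8^1 ≡ 8 (mod 817)
8^2 ≡ 8^2 = 64 ≡ 64 (mod 817)
8^4 ≡ 64^2 = 4096 ≡ 11 (mod 817)
8^8 ≡ 11^2 = 121 ≡ 121 (mod 817)
8^16 ≡ 121^2 = 14641 ≡ 752 (mod 817)
8^32 ≡ 752^2 = 565504 ≡ 140 (mod 817)
51 = 32 + 16 + 2 + 1 in binary powers of 2.
So 8^51 ≡ 140 · 752 · 64 · 8 ≡ 151 (mod 817).
Squaring chain: 151 → 742 → 723 → 666; never reaches −1, so base 8 is a Miller–Rabin witness that 817 is composite.

151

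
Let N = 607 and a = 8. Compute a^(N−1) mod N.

1

8^1 ≡ 8 (mod 607)
8^2 ≡ 8^2 = 64 ≡ 64 (mod 607)
8^4 ≡ 64^2 = 4096 ≡ 454 (mod 607)
8^8 ≡ 454^2 = 206116 ≡ 343 (mod 607)
8^16 ≡ 343^2 = 117649 ≡ 498 (mod 607)
8^32 ≡ 498^2 = 248004 ≡ 348 (mod 607)
8^64 ≡ 348^2 = 121104 ≡ 311 (mod 607)
8^128 ≡ 311^2 = 96721 ≡ 208 (mod 607)
8^256 ≡ 208^2 = 43264 ≡ 167 (mod 607)
8^512 ≡ 167^2 = 27889 ≡ 574 (mod 607)
606 = 512 + 64 + 16 + 8 + 4 + 2 in binary powers of 2.
So 8^606 ≡ 574 · 311 · 498 · 343 · 454 · 64 ≡ 1 (mod 607).
Since the result is 1, base 8 gives no evidence that 607 is composite.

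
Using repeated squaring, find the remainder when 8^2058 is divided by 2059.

1971

8^1 ≡ 8 (mod 2059)
8^2 ≡ 8^2 = 64 ≡ 64 (mod 2059)
8^4 ≡ 64^2 = 4096 ≡ 2037 (mod 2059)
8^8 ≡ 2037^2 = 4149369 ≡ 484 (mod 2059)
8^16 ≡ 484^2 = 234256 ≡ 1589 (mod 2059)
8^32 ≡ 1589^2 = 2524921 ≡ 587 (mod 2059)
8^64 ≡ 587^2 = 344569 ≡ 716 (mod 2059)
8^128 ≡ 716^2 = 512656 ≡ 2024 (mod 2059)
8^256 ≡ 2024^2 = 4096576 ≡ 1225 (mod 2059)
8^512 ≡ 1225^2 = 1500625 ≡ 1673 (mod 2059)
8^1024 ≡ 1673^2 = 2798929 ≡ 748 (mod 2059)
8^2048 ≡ 748^2 = 559504 ≡ 1515 (mod 2059)
2058 = 2048 + 8 + 2 in binary powers of 2.
So 8^2058 ≡ 1515 · 484 · 64 ≡ 1971 (mod 2059).
Since 1971 ≠ 1, base 8 is a Fermat witness: 2059 is composite.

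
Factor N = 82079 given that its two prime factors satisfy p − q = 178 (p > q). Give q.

Since p = q + 178, we have 82079 = q(q + 178), so q² + 178q − 82079 = 0.
Discriminant: 178² + 4·82079 = 31684 + 328316 = 360000; √360000 = 600.
q = (−178 + 600)/2 = 211, and p = q + 178 = 389.
Check: 211 · 389 = 82079.

211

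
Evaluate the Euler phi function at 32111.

31752

Factor: 32111 = 163 · 197.
φ(32111) = (163−1) · (197−1) = 162 · 196 = 31752.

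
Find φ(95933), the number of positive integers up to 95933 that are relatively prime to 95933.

Factor: 95933 = 23 · 43 · 97.
φ(95933) = (23−1) · (43−1) · (97−1) = 22 · 42 · 96 = 88704.

88704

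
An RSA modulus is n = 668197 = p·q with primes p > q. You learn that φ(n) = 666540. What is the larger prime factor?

φ(n) = (p−1)(q−1) = n − (p+q) + 1, so p + q = 668197 − 666540 + 1 = 1658.
p and q are the roots of t² − 1658t + 668197 = 0.
Discriminant: 1658² − 4·668197 = 2748964 − 2672788 = 76176; √76176 = 276.
q = (1658 − 276)/2 = 691, p = (1658 + 276)/2 = 967.
Check: 691 · 967 = 668197.

967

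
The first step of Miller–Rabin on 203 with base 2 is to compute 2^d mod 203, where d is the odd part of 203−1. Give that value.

137

203 − 1 = 202 = 2^1 · 101, so d = 101.
2^1 ≡ 2 (mod 203)
2^2 ≡ 2^2 = 4 ≡ 4 (mod 203)
2^4 ≡ 4^2 = 16 ≡ 16 (mod 203)
2^8 ≡ 16^2 = 256 ≡ 53 (mod 203)
2^16 ≡ 53^2 = 2809 ≡ 170 (mod 203)
2^32 ≡ 170^2 = 28900 ≡ 74 (mod 203)
2^64 ≡ 74^2 = 5476 ≡ 198 (mod 203)
101 = 64 + 32 + 4 + 1 in binary powers of 2.
So 2^101 ≡ 198 · 74 · 16 · 2 ≡ 137 (mod 203).
Squaring chain: 137; never reaches −1, so base 2 is a Miller–Rabin witness that 203 is composite.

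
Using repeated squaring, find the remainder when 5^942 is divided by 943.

558

5^1 ≡ 5 (mod 943)
5^2 ≡ 5^2 = 25 ≡ 25 (mod 943)
5^4 ≡ 25^2 = 625 ≡ 625 (mod 943)
5^8 ≡ 625^2 = 390625 ≡ 223 (mod 943)
5^16 ≡ 223^2 = 49729 ≡ 693 (mod 943)
5^32 ≡ 693^2 = 480249 ≡ 262 (mod 943)
5^64 ≡ 262^2 = 68644 ≡ 748 (mod 943)
5^128 ≡ 748^2 = 559504 ≡ 305 (mod 943)
5^256 ≡ 305^2 = 93025 ≡ 611 (mod 943)
5^512 ≡ 611^2 = 373321 ≡ 836 (mod 943)
942 = 512 + 256 + 128 + 32 + 8 + 4 + 2 in binary powers of 2.
So 5^942 ≡ 836 · 611 · 305 · 262 · 223 · 625 · 25 ≡ 558 (mod 943).
Since 558 ≠ 1, base 5 is a Fermat witness: 943 is composite.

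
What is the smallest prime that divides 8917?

8917 is odd.
Digit sum 25, not divisible by 3.
Ends in 7: not divisible by 5.
7: 8917 = 7·1273 + 6
11: 8917 = 11·810 + 7
13: 8917 = 13·685 + 12
17: 8917 = 17·524 + 9
19: 8917 = 19·469 + 6
23: 8917 = 23·387 + 16
29: 8917 = 29·307 + 14
31: 8917 = 31·287 + 20
37: 8917 = 37·241

37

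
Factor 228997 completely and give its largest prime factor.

228997 = 31 · 7387
7387 = 83 · 89
89 is prime.
So 228997 = 31 · 83 · 89; the largest prime factor is 89.

89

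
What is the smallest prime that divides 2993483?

59

2993483 is odd.
Digit sum 38, not divisible by 3.
Ends in 3: not divisible by 5.
7: 2993483 = 7·427640 + 3
11: 2993483 = 11·272134 + 9
13: 2993483 = 13·230267 + 12
17: 2993483 = 17·176087 + 4
19: 2993483 = 19·157551 + 14
23: 2993483 = 23·130151 + 10
29: 2993483 = 29·103223 + 16
31: 2993483 = 31·96563 + 30
37: 2993483 = 37·80904 + 35
41: 2993483 = 41·73011 + 32
43: 2993483 = 43·69615 + 38
47: 2993483 = 47·63691 + 6
53: 2993483 = 53·56480 + 43
59: 2993483 = 59·50737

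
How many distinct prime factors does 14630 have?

14630 = 2 · 7315
7315 = 5 · 1463
1463 = 7 · 209
209 = 11 · 19
14630 = 2 · 5 · 7 · 11 · 19, which has 5 distinct prime factors.

5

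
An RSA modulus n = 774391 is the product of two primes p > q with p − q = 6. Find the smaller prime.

Since p = q + 6, we have 774391 = q(q + 6), so q² + 6q − 774391 = 0.
Discriminant: 6² + 4·774391 = 36 + 3097564 = 3097600; √3097600 = 1760.
q = (−6 + 1760)/2 = 877, and p = q + 6 = 883.
Check: 877 · 883 = 774391.

877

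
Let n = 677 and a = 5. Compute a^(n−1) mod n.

5^1 ≡ 5 (mod 677)
5^2 ≡ 5^2 = 25 ≡ 25 (mod 677)
5^4 ≡ 25^2 = 625 ≡ 625 (mod 677)
5^8 ≡ 625^2 = 390625 ≡ 673 (mod 677)
5^16 ≡ 673^2 = 452929 ≡ 16 (mod 677)
5^32 ≡ 16^2 = 256 ≡ 256 (mod 677)
5^64 ≡ 256^2 = 65536 ≡ 544 (mod 677)
5^128 ≡ 544^2 = 295936 ≡ 87 (mod 677)
5^256 ≡ 87^2 = 7569 ≡ 122 (mod 677)
5^512 ≡ 122^2 = 14884 ≡ 667 (mod 677)
676 = 512 + 128 + 32 + 4 in binary powers of 2.
So 5^676 ≡ 667 · 87 · 256 · 625 ≡ 1 (mod 677).
Since the result is 1, base 5 gives no evidence that 677 is composite.

1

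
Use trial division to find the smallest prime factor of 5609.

71

5609 is odd.
Digit sum 20, not divisible by 3.
Ends in 9: not divisible by 5.
7: 5609 = 7·801 + 2
11: 5609 = 11·509 + 10
13: 5609 = 13·431 + 6
17: 5609 = 17·329 + 16
19: 5609 = 19·295 + 4
23: 5609 = 23·243 + 20
29: 5609 = 29·193 + 12
31: 5609 = 31·180 + 29
37: 5609 = 37·151 + 22
41: 5609 = 41·136 + 33
43: 5609 = 43·130 + 19
47: 5609 = 47·119 + 16
53: 5609 = 53·105 + 44
59: 5609 = 59·95 + 4
61: 5609 = 61·91 + 58
67: 5609 = 67·83 + 48
71: 5609 = 71·79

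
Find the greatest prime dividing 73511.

73511 = 19 · 3869
3869 = 53 · 73
73 is prime.
So 73511 = 19 · 53 · 73; the largest prime factor is 73.

73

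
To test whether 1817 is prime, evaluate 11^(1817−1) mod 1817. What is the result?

1415

11^1 ≡ 11 (mod 1817)
11^2 ≡ 11^2 = 121 ≡ 121 (mod 1817)
11^4 ≡ 121^2 = 14641 ≡ 105 (mod 1817)
11^8 ≡ 105^2 = 11025 ≡ 123 (mod 1817)
11^16 ≡ 123^2 = 15129 ≡ 593 (mod 1817)
11^32 ≡ 593^2 = 351649 ≡ 968 (mod 1817)
11^64 ≡ 968^2 = 937024 ≡ 1269 (mod 1817)
11^128 ≡ 1269^2 = 1610361 ≡ 499 (mod 1817)
11^256 ≡ 499^2 = 249001 ≡ 72 (mod 1817)
11^512 ≡ 72^2 = 5184 ≡ 1550 (mod 1817)
11^1024 ≡ 1550^2 = 2402500 ≡ 426 (mod 1817)
1816 = 1024 + 512 + 256 + 16 + 8 in binary powers of 2.
So 11^1816 ≡ 426 · 1550 · 72 · 593 · 123 ≡ 1415 (mod 1817).
Since 1415 ≠ 1, base 11 is a Fermat witness: 1817 is composite.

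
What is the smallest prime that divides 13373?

13373 is odd.
Digit sum 17, not divisible by 3.
Ends in 3: not divisible by 5.
7: 13373 = 7·1910 + 3
11: 13373 = 11·1215 + 8
13: 13373 = 13·1028 + 9
17: 13373 = 17·786 + 11
19: 13373 = 19·703 + 16
23: 13373 = 23·581 + 10
29: 13373 = 29·461 + 4
31: 13373 = 31·431 + 12
37: 13373 = 37·361 + 16
41: 13373 = 41·326 + 7
43: 13373 = 43·311

43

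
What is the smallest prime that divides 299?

13

299 is odd.
Digit sum 20, not divisible by 3.
Ends in 9: not divisible by 5.
7: 299 = 7·42 + 5
11: 299 = 11·27 + 2
13: 299 = 13·23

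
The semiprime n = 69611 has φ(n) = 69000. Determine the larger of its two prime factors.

461

φ(n) = (p−1)(q−1) = n − (p+q) + 1, so p + q = 69611 − 69000 + 1 = 612.
p and q are the roots of t² − 612t + 69611 = 0.
Discriminant: 612² − 4·69611 = 374544 − 278444 = 96100; √96100 = 310.
q = (612 − 310)/2 = 151, p = (612 + 310)/2 = 461.
Check: 151 · 461 = 69611.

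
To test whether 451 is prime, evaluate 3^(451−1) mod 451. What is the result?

3^1 ≡ 3 (mod 451)
3^2 ≡ 3^2 = 9 ≡ 9 (mod 451)
3^4 ≡ 9^2 = 81 ≡ 81 (mod 451)
3^8 ≡ 81^2 = 6561 ≡ 247 (mod 451)
3^16 ≡ 247^2 = 61009 ≡ 124 (mod 451)
3^32 ≡ 124^2 = 15376 ≡ 42 (mod 451)
3^64 ≡ 42^2 = 1764 ≡ 411 (mod 451)
3^128 ≡ 411^2 = 168921 ≡ 247 (mod 451)
3^256 ≡ 247^2 = 61009 ≡ 124 (mod 451)
450 = 256 + 128 + 64 + 2 in binary powers of 2.
So 3^450 ≡ 124 · 247 · 411 · 9 ≡ 419 (mod 451).
Since 419 ≠ 1, base 3 is a Fermat witness: 451 is composite.

419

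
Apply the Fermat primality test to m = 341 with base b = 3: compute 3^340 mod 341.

56

3^1 ≡ 3 (mod 341)
3^2 ≡ 3^2 = 9 ≡ 9 (mod 341)
3^4 ≡ 9^2 = 81 ≡ 81 (mod 341)
3^8 ≡ 81^2 = 6561 ≡ 82 (mod 341)
3^16 ≡ 82^2 = 6724 ≡ 245 (mod 341)
3^32 ≡ 245^2 = 60025 ≡ 9 (mod 341)
3^64 ≡ 9^2 = 81 ≡ 81 (mod 341)
3^128 ≡ 81^2 = 6561 ≡ 82 (mod 341)
3^256 ≡ 82^2 = 6724 ≡ 245 (mod 341)
340 = 256 + 64 + 16 + 4 in binary powers of 2.
So 3^340 ≡ 245 · 81 · 245 · 81 ≡ 56 (mod 341).
Since 56 ≠ 1, base 3 is a Fermat witness: 341 is composite.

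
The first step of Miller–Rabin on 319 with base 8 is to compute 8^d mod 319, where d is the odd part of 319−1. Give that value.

319 − 1 = 318 = 2^1 · 159, so d = 159.
8^1 ≡ 8 (mod 319)
8^2 ≡ 8^2 = 64 ≡ 64 (mod 319)
8^4 ≡ 64^2 = 4096 ≡ 268 (mod 319)
8^8 ≡ 268^2 = 71824 ≡ 49 (mod 319)
8^16 ≡ 49^2 = 2401 ≡ 168 (mod 319)
8^32 ≡ 168^2 = 28224 ≡ 152 (mod 319)
8^64 ≡ 152^2 = 23104 ≡ 136 (mod 319)
8^128 ≡ 136^2 = 18496 ≡ 313 (mod 319)
159 = 128 + 16 + 8 + 4 + 2 + 1 in binary powers of 2.
So 8^159 ≡ 313 · 168 · 49 · 268 · 64 · 8 ≡ 205 (mod 319).
Squaring chain: 205; never reaches −1, so base 8 is a Miller–Rabin witness that 319 is composite.

205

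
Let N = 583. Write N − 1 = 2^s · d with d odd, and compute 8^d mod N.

583 − 1 = 582 = 2^1 · 291, so d = 291.
8^1 ≡ 8 (mod 583)
8^2 ≡ 8^2 = 64 ≡ 64 (mod 583)
8^4 ≡ 64^2 = 4096 ≡ 15 (mod 583)
8^8 ≡ 15^2 = 225 ≡ 225 (mod 583)
8^16 ≡ 225^2 = 50625 ≡ 487 (mod 583)
8^32 ≡ 487^2 = 237169 ≡ 471 (mod 583)
8^64 ≡ 471^2 = 221841 ≡ 301 (mod 583)
8^128 ≡ 301^2 = 90601 ≡ 236 (mod 583)
8^256 ≡ 236^2 = 55696 ≡ 311 (mod 583)
291 = 256 + 32 + 2 + 1 in binary powers of 2.
So 8^291 ≡ 311 · 471 · 64 · 8 ≡ 569 (mod 583).
Squaring chain: 569; never reaches −1, so base 8 is a Miller–Rabin witness that 583 is composite.

569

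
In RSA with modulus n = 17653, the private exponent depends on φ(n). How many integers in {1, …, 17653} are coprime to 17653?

Factor: 17653 = 127 · 139.
φ(17653) = (127−1) · (139−1) = 126 · 138 = 17388.

17388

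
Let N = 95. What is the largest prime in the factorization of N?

95 = 5 · 19
19 is prime.
So 95 = 5 · 19; the largest prime factor is 19.

19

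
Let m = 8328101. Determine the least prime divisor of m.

79

8328101 is odd.
Digit sum 23, not divisible by 3.
Ends in 1: not divisible by 5.
7: 8328101 = 7·1189728 + 5
11: 8328101 = 11·757100 + 1
13: 8328101 = 13·640623 + 2
17: 8328101 = 17·489888 + 5
19: 8328101 = 19·438321 + 2
23: 8328101 = 23·362091 + 8
29: 8328101 = 29·287175 + 26
31: 8328101 = 31·268648 + 13
37: 8328101 = 37·225083 + 30
41: 8328101 = 41·203124 + 17
43: 8328101 = 43·193676 + 33
47: 8328101 = 47·177193 + 30
53: 8328101 = 53·157133 + 52
59: 8328101 = 59·141154 + 15
61: 8328101 = 61·136526 + 15
67: 8328101 = 67·124300 + 1
71: 8328101 = 71·117297 + 14
73: 8328101 = 73·114083 + 42
79: 8328101 = 79·105419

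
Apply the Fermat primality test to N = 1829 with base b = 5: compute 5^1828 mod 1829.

5

5^1 ≡ 5 (mod 1829)
5^2 ≡ 5^2 = 25 ≡ 25 (mod 1829)
5^4 ≡ 25^2 = 625 ≡ 625 (mod 1829)
5^8 ≡ 625^2 = 390625 ≡ 1048 (mod 1829)
5^16 ≡ 1048^2 = 1098304 ≡ 904 (mod 1829)
5^32 ≡ 904^2 = 817216 ≡ 1482 (mod 1829)
5^64 ≡ 1482^2 = 2196324 ≡ 1524 (mod 1829)
5^128 ≡ 1524^2 = 2322576 ≡ 1575 (mod 1829)
5^256 ≡ 1575^2 = 2480625 ≡ 501 (mod 1829)
5^512 ≡ 501^2 = 251001 ≡ 428 (mod 1829)
5^1024 ≡ 428^2 = 183184 ≡ 284 (mod 1829)
1828 = 1024 + 512 + 256 + 32 + 4 in binary powers of 2.
So 5^1828 ≡ 284 · 428 · 501 · 1482 · 625 ≡ 5 (mod 1829).
Since 5 ≠ 1, base 5 is a Fermat witness: 1829 is composite.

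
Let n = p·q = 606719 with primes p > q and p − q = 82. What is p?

Since p = q + 82, we have 606719 = q(q + 82), so q² + 82q − 606719 = 0.
Discriminant: 82² + 4·606719 = 6724 + 2426876 = 2433600; √2433600 = 1560.
q = (−82 + 1560)/2 = 739, and p = q + 82 = 821.
Check: 739 · 821 = 606719.

821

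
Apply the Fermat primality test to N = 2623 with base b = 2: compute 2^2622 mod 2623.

2553

2^1 ≡ 2 (mod 2623)
2^2 ≡ 2^2 = 4 ≡ 4 (mod 2623)
2^4 ≡ 4^2 = 16 ≡ 16 (mod 2623)
2^8 ≡ 16^2 = 256 ≡ 256 (mod 2623)
2^16 ≡ 256^2 = 65536 ≡ 2584 (mod 2623)
2^32 ≡ 2584^2 = 6677056 ≡ 1521 (mod 2623)
2^64 ≡ 1521^2 = 2313441 ≡ 2578 (mod 2623)
2^128 ≡ 2578^2 = 6646084 ≡ 2025 (mod 2623)
2^256 ≡ 2025^2 = 4100625 ≡ 876 (mod 2623)
2^512 ≡ 876^2 = 767376 ≡ 1460 (mod 2623)
2^1024 ≡ 1460^2 = 2131600 ≡ 1724 (mod 2623)
2^2048 ≡ 1724^2 = 2972176 ≡ 317 (mod 2623)
2622 = 2048 + 512 + 32 + 16 + 8 + 4 + 2 in binary powers of 2.
So 2^2622 ≡ 317 · 1460 · 1521 · 2584 · 256 · 16 · 4 ≡ 2553 (mod 2623).
Since 2553 ≠ 1, base 2 is a Fermat witness: 2623 is composite.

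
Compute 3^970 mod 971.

3^1 ≡ 3 (mod 971)
3^2 ≡ 3^2 = 9 ≡ 9 (mod 971)
3^4 ≡ 9^2 = 81 ≡ 81 (mod 971)
3^8 ≡ 81^2 = 6561 ≡ 735 (mod 971)
3^16 ≡ 735^2 = 540225 ≡ 349 (mod 971)
3^32 ≡ 349^2 = 121801 ≡ 426 (mod 971)
3^64 ≡ 426^2 = 181476 ≡ 870 (mod 971)
3^128 ≡ 870^2 = 756900 ≡ 491 (mod 971)
3^256 ≡ 491^2 = 241081 ≡ 273 (mod 971)
3^512 ≡ 273^2 = 74529 ≡ 733 (mod 971)
970 = 512 + 256 + 128 + 64 + 8 + 2 in binary powers of 2.
So 3^970 ≡ 733 · 273 · 491 · 870 · 735 · 9 ≡ 1 (mod 971).
Since the result is 1, base 3 gives no evidence that 971 is composite.

1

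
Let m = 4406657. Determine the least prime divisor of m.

4406657 is odd.
Digit sum 32, not divisible by 3.
Ends in 7: not divisible by 5.
7: 4406657 = 7·629522 + 3
11: 4406657 = 11·400605 + 2
13: 4406657 = 13·338973 + 8
17: 4406657 = 17·259215 + 2
19: 4406657 = 19·231929 + 6
23: 4406657 = 23·191593 + 18
29: 4406657 = 29·151953 + 20
31: 4406657 = 31·142150 + 7
37: 4406657 = 37·119098 + 31
41: 4406657 = 41·107479 + 18
43: 4406657 = 43·102480 + 17
47: 4406657 = 47·93758 + 31
53: 4406657 = 53·83144 + 25
59: 4406657 = 59·74689 + 6
61: 4406657 = 61·72240 + 17
67: 4406657 = 67·65771

67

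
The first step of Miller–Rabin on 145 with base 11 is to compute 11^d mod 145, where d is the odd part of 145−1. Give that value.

31

145 − 1 = 144 = 2^4 · 9, so d = 9.
11^1 ≡ 11 (mod 145)
11^2 ≡ 11^2 = 121 ≡ 121 (mod 145)
11^4 ≡ 121^2 = 14641 ≡ 141 (mod 145)
11^8 ≡ 141^2 = 19881 ≡ 16 (mod 145)
9 = 8 + 1 in binary powers of 2.
So 11^9 ≡ 16 · 11 ≡ 31 (mod 145).
Squaring chain: 31 → 91 → 16 → 111; never reaches −1, so base 11 is a Miller–Rabin witness that 145 is composite.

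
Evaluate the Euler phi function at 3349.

Factor: 3349 = 17 · 197.
φ(3349) = (17−1) · (197−1) = 16 · 196 = 3136.

3136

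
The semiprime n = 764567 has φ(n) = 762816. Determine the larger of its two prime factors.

φ(n) = (p−1)(q−1) = n − (p+q) + 1, so p + q = 764567 − 762816 + 1 = 1752.
p and q are the roots of t² − 1752t + 764567 = 0.
Discriminant: 1752² − 4·764567 = 3069504 − 3058268 = 11236; √11236 = 106.
q = (1752 − 106)/2 = 823, p = (1752 + 106)/2 = 929.
Check: 823 · 929 = 764567.

929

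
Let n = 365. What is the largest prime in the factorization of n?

365 = 5 · 73
73 is prime.
So 365 = 5 · 73; the largest prime factor is 73.

73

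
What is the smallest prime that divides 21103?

47

21103 is odd.
Digit sum 7, not divisible by 3.
Ends in 3: not divisible by 5.
7: 21103 = 7·3014 + 5
11: 21103 = 11·1918 + 5
13: 21103 = 13·1623 + 4
17: 21103 = 17·1241 + 6
19: 21103 = 19·1110 + 13
23: 21103 = 23·917 + 12
29: 21103 = 29·727 + 20
31: 21103 = 31·680 + 23
37: 21103 = 37·570 + 13
41: 21103 = 41·514 + 29
43: 21103 = 43·490 + 33
47: 21103 = 47·449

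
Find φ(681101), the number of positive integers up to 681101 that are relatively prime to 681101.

Factor: 681101 = 31 · 127 · 173.
φ(681101) = (31−1) · (127−1) · (173−1) = 30 · 126 · 172 = 650160.

650160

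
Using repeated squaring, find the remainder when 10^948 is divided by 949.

729

10^1 ≡ 10 (mod 949)
10^2 ≡ 10^2 = 100 ≡ 100 (mod 949)
10^4 ≡ 100^2 = 10000 ≡ 510 (mod 949)
10^8 ≡ 510^2 = 260100 ≡ 74 (mod 949)
10^16 ≡ 74^2 = 5476 ≡ 731 (mod 949)
10^32 ≡ 731^2 = 534361 ≡ 74 (mod 949)
10^64 ≡ 74^2 = 5476 ≡ 731 (mod 949)
10^128 ≡ 731^2 = 534361 ≡ 74 (mod 949)
10^256 ≡ 74^2 = 5476 ≡ 731 (mod 949)
10^512 ≡ 731^2 = 534361 ≡ 74 (mod 949)
948 = 512 + 256 + 128 + 32 + 16 + 4 in binary powers of 2.
So 10^948 ≡ 74 · 731 · 74 · 74 · 731 · 510 ≡ 729 (mod 949).
Since 729 ≠ 1, base 10 is a Fermat witness: 949 is composite.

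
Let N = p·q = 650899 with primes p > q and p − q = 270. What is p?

Since p = q + 270, we have 650899 = q(q + 270), so q² + 270q − 650899 = 0.
Discriminant: 270² + 4·650899 = 72900 + 2603596 = 2676496; √2676496 = 1636.
q = (−270 + 1636)/2 = 683, and p = q + 270 = 953.
Check: 683 · 953 = 650899.

953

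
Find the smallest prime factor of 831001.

831001 is odd.
Digit sum 13, not divisible by 3.
Ends in 1: not divisible by 5.
7: 831001 = 7·118714 + 3
11: 831001 = 11·75545 + 6
13: 831001 = 13·63923 + 2
17: 831001 = 17·48882 + 7
19: 831001 = 19·43736 + 17
23: 831001 = 23·36130 + 11
29: 831001 = 29·28655 + 6
31: 831001 = 31·26806 + 15
37: 831001 = 37·22459 + 18
41: 831001 = 41·20268 + 13
43: 831001 = 43·19325 + 26
47: 831001 = 47·17680 + 41
53: 831001 = 53·15679 + 14
59: 831001 = 59·14084 + 45
61: 831001 = 61·13622 + 59
67: 831001 = 67·12403

67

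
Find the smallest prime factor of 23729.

23729 is odd.
Digit sum 23, not divisible by 3.
Ends in 9: not divisible by 5.
7: 23729 = 7·3389 + 6
11: 23729 = 11·2157 + 2
13: 23729 = 13·1825 + 4
17: 23729 = 17·1395 + 14
19: 23729 = 19·1248 + 17
23: 23729 = 23·1031 + 16
29: 23729 = 29·818 + 7
31: 23729 = 31·765 + 14
37: 23729 = 37·641 + 12
41: 23729 = 41·578 + 31
43: 23729 = 43·551 + 36
47: 23729 = 47·504 + 41
53: 23729 = 53·447 + 38
59: 23729 = 59·402 + 11
61: 23729 = 61·389

61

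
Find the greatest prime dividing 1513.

1513 = 17 · 89
89 is prime.
So 1513 = 17 · 89; the largest prime factor is 89.

89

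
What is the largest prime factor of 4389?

19

4389 = 3 · 1463
1463 = 7 · 209
209 = 11 · 19
19 is prime.
So 4389 = 3 · 7 · 11 · 19; the largest prime factor is 19.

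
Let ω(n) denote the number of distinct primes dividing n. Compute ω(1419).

3

1419 = 3 · 473
473 = 11 · 43
1419 = 3 · 11 · 43, which has 3 distinct prime factors.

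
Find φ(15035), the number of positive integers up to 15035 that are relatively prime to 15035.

Factor: 15035 = 5 · 31 · 97.
φ(15035) = (5−1) · (31−1) · (97−1) = 4 · 30 · 96 = 11520.

11520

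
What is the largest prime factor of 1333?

1333 = 31 · 43
43 is prime.
So 1333 = 31 · 43; the largest prime factor is 43.

43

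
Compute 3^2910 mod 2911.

811

3^1 ≡ 3 (mod 2911)
3^2 ≡ 3^2 = 9 ≡ 9 (mod 2911)
3^4 ≡ 9^2 = 81 ≡ 81 (mod 2911)
3^8 ≡ 81^2 = 6561 ≡ 739 (mod 2911)
3^16 ≡ 739^2 = 546121 ≡ 1764 (mod 2911)
3^32 ≡ 1764^2 = 3111696 ≡ 2748 (mod 2911)
3^64 ≡ 2748^2 = 7551504 ≡ 370 (mod 2911)
3^128 ≡ 370^2 = 136900 ≡ 83 (mod 2911)
3^256 ≡ 83^2 = 6889 ≡ 1067 (mod 2911)
3^512 ≡ 1067^2 = 1138489 ≡ 288 (mod 2911)
3^1024 ≡ 288^2 = 82944 ≡ 1436 (mod 2911)
3^2048 ≡ 1436^2 = 2062096 ≡ 1108 (mod 2911)
2910 = 2048 + 512 + 256 + 64 + 16 + 8 + 4 + 2 in binary powers of 2.
So 3^2910 ≡ 1108 · 288 · 1067 · 370 · 1764 · 739 · 81 · 9 ≡ 811 (mod 2911).
Since 811 ≠ 1, base 3 is a Fermat witness: 2911 is composite.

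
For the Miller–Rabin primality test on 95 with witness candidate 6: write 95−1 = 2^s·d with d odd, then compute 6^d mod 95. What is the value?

36

95 − 1 = 94 = 2^1 · 47, so d = 47.
6^1 ≡ 6 (mod 95)
6^2 ≡ 6^2 = 36 ≡ 36 (mod 95)
6^4 ≡ 36^2 = 1296 ≡ 61 (mod 95)
6^8 ≡ 61^2 = 3721 ≡ 16 (mod 95)
6^16 ≡ 16^2 = 256 ≡ 66 (mod 95)
6^32 ≡ 66^2 = 4356 ≡ 81 (mod 95)
47 = 32 + 8 + 4 + 2 + 1 in binary powers of 2.
So 6^47 ≡ 81 · 16 · 61 · 36 · 6 ≡ 36 (mod 95).
Squaring chain: 36; never reaches −1, so base 6 is a Miller–Rabin witness that 95 is composite.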